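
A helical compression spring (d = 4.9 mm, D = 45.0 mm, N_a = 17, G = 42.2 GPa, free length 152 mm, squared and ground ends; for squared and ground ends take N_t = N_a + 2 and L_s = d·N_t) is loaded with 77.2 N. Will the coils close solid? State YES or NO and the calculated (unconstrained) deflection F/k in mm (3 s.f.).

k = Gd⁴/(8D³N_a) = (42.2×10³)(4.9⁴)/(8·45.0³·17) = 1.963 N/mm
N_t = 19; L_s = 4.9·19 = 93.1 mm; δ_solid = L₀ − L_s = 152 − 93.1 = 58.9 mm
δ = F/k = 77.2/1.963 = 39.328 mm
δ < δ_solid → spring does not go solid

NO, δ = 39.3 mm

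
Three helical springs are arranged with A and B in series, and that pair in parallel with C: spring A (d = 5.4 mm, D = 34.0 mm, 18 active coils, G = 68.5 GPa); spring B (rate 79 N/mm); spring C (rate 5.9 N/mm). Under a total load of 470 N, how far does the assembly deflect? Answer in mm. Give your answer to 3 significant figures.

k_A = Gd⁴/(8D³N_a) = (68.5×10³)(5.4⁴)/(8·34.0³·18) = 10.291 N/mm
Springs A,B series: k_AB = 1/(1/10.291+1/79) = 9.1051 N/mm; parallel with C: k_eq = 9.1051+5.9 = 15.005 N/mm
δ = F/k_eq = 470/15.005 = 31.323 mm

31.3 mm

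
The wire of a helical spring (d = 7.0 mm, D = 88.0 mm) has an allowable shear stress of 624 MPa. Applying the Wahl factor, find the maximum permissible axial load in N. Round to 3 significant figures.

C = D/d = 88.0/7.0 = 12.5714
K_W = (4C−1)/(4C−4) + 0.615/C = 49.286/46.286 + 0.0489 = 1.1137
τ_max = K·8FD/(πd³) → F_max = τ_allow·πd³/(8DK)
F_max = 624·π·7.0³/(8·88.0·1.1137) = 6.724e+05/784.07 = 857.58 N

858 N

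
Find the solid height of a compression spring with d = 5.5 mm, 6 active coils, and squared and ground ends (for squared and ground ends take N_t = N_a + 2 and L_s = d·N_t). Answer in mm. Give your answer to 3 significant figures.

44.0 mm

squared and ground ends: N_t = N_a + 2 = 6 + 2 = 8
L_s = d·N_t = 5.5 × 8 = 44 mm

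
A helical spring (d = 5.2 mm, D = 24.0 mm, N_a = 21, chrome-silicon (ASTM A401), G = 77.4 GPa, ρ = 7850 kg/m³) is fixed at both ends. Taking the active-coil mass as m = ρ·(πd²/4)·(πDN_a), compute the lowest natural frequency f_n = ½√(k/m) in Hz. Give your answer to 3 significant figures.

152 Hz

k = Gd⁴/(8D³N_a) = (77.4×10³)(5.2⁴)/(8·24.0³·21) = 24.368 N/mm = 24368 N/m
Wire length L = πDN_a = π·24.0·21 = 1583.4 mm
m = ρ·(πd²/4)·L = 7850 × 21.237×10⁻⁶ m² × 1.5834 m = 0.26397 kg
f_n = ½√(k/m) = 0.5·√(24368/0.26397) = 0.5·√(92313) = 151.92 Hz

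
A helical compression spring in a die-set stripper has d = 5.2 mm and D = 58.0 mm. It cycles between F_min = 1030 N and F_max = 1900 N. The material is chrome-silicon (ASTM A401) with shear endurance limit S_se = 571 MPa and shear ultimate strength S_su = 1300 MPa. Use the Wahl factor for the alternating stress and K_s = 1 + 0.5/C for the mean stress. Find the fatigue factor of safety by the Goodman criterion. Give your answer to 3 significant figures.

0.467

C = D/d = 58.0/5.2 = 11.1538; K_W = (4C−1)/(4C−4)+0.615/C = 1.1290; K_s = 1+0.5/C = 1.0448
F_a = (F_max−F_min)/2 = 435 N; F_m = (F_max+F_min)/2 = 1465 N
τ_a = K_W·8F_aD/(πd³) = 1.1290 × 456.93 = 515.87 MPa
τ_m = K_s·8F_mD/(πd³) = 1.0448 × 1538.8 = 1607.8 MPa
Goodman: 1/n_f = τ_a/S_se + τ_m/S_su = 515.87/571 + 1607.8/1300 = 0.90345 + 1.23679 = 2.1402
n_f = 1/2.1402 = 0.4672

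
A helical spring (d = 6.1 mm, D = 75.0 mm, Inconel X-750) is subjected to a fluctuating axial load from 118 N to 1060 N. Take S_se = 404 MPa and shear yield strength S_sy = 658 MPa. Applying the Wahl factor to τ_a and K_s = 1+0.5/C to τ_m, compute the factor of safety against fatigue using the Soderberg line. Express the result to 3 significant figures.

C = D/d = 75.0/6.1 = 12.2951; K_W = (4C−1)/(4C−4)+0.615/C = 1.1164; K_s = 1+0.5/C = 1.0407
F_a = (F_max−F_min)/2 = 471 N; F_m = (F_max+F_min)/2 = 589 N
τ_a = K_W·8F_aD/(πd³) = 1.1164 × 396.31 = 442.45 MPa
τ_m = K_s·8F_mD/(πd³) = 1.0407 × 495.6 = 515.75 MPa
Soderberg: 1/n_f = τ_a/S_se + τ_m/S_sy = 442.45/404 + 515.75/658 = 1.09516 + 0.78381 = 1.879
n_f = 1/1.879 = 0.5322

0.532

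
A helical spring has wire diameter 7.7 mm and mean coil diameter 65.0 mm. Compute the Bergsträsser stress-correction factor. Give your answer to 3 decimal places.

1.163

C = D/d = 65.0/7.7 = 8.4416
K_B = (4C+2)/(4C−3) = 35.766/30.766 = 1.1625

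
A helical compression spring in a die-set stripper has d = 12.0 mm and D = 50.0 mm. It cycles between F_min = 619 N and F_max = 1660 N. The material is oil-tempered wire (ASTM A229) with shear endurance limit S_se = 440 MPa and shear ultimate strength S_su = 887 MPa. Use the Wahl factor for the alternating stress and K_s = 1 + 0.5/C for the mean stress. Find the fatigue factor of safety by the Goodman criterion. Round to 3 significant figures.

C = D/d = 50.0/12.0 = 4.1667; K_W = (4C−1)/(4C−4)+0.615/C = 1.3844; K_s = 1+0.5/C = 1.1200
F_a = (F_max−F_min)/2 = 520.5 N; F_m = (F_max+F_min)/2 = 1139.5 N
τ_a = K_W·8F_aD/(πd³) = 1.3844 × 38.352 = 53.096 MPa
τ_m = K_s·8F_mD/(πd³) = 1.1200 × 83.962 = 94.037 MPa
Goodman: 1/n_f = τ_a/S_se + τ_m/S_su = 53.096/440 + 94.037/887 = 0.12067 + 0.10602 = 0.22669
n_f = 1/0.22669 = 4.411

4.41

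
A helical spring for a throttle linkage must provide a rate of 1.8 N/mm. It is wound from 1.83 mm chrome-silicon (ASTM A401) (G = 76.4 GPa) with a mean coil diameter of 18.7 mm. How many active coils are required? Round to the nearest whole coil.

9

N_a = Gd⁴/(8D³k) = (76.4×10³ × 1.83⁴)/(8 × 18.7³ × 1.8)
    = 856836 / 94164.5 = 9.099 → 9 coils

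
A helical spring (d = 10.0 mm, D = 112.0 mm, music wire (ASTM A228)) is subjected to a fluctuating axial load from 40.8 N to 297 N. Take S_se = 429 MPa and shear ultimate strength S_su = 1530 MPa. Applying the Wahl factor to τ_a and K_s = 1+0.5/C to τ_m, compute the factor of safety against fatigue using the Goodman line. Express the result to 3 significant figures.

7.75

C = D/d = 112.0/10.0 = 11.2000; K_W = (4C−1)/(4C−4)+0.615/C = 1.1284; K_s = 1+0.5/C = 1.0446
F_a = (F_max−F_min)/2 = 128.1 N; F_m = (F_max+F_min)/2 = 168.9 N
τ_a = K_W·8F_aD/(πd³) = 1.1284 × 36.535 = 41.227 MPa
τ_m = K_s·8F_mD/(πd³) = 1.0446 × 48.171 = 50.322 MPa
Goodman: 1/n_f = τ_a/S_se + τ_m/S_su = 41.227/429 + 50.322/1530 = 0.09610 + 0.03289 = 0.12899
n_f = 1/0.12899 = 7.752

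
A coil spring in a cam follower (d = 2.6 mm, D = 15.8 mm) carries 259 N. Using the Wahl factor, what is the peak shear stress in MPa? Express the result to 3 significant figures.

740 MPa

Spring index C = D/d = 15.8/2.6 = 6.0769
K_W = (4C−1)/(4C−4) + 0.615/C = 23.308/20.308 + 0.1012 = 1.2489
τ₀ = 8FD/(πd³) = 8·259·15.8/(π·2.6³) = 32737.6/55.217 = 592.89 MPa
τ_max = K·τ₀ = 1.2489 × 592.89 = 740.48 MPa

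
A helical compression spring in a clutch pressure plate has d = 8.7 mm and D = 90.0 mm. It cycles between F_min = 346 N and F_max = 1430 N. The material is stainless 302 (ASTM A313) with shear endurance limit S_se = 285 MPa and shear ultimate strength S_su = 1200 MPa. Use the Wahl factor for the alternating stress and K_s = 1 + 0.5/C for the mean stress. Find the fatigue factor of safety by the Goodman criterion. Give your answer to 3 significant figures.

0.976

C = D/d = 90.0/8.7 = 10.3448; K_W = (4C−1)/(4C−4)+0.615/C = 1.1397; K_s = 1+0.5/C = 1.0483
F_a = (F_max−F_min)/2 = 542 N; F_m = (F_max+F_min)/2 = 888 N
τ_a = K_W·8F_aD/(πd³) = 1.1397 × 188.64 = 214.99 MPa
τ_m = K_s·8F_mD/(πd³) = 1.0483 × 309.06 = 323.99 MPa
Goodman: 1/n_f = τ_a/S_se + τ_m/S_su = 214.99/285 + 323.99/1200 = 0.75435 + 0.27000 = 1.0243
n_f = 1/1.0243 = 0.9762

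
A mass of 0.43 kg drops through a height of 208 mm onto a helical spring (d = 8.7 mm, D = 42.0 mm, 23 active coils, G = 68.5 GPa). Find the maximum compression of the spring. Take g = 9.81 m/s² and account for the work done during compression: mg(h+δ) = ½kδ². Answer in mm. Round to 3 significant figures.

7.96 mm

k = Gd⁴/(8D³N_a) = (68.5×10³)(8.7⁴)/(8·42.0³·23) = 28.787 N/mm
W = mg = 0.43 × 9.81 = 4.2183 N
½kδ² − Wδ − Wh = 0 → δ = (W + √(W² + 2kWh))/k
δ = (4.2183 + √(17.794 + 50516.4))/28.787 = (4.2183 + 224.8)/28.787 = 7.9555 mm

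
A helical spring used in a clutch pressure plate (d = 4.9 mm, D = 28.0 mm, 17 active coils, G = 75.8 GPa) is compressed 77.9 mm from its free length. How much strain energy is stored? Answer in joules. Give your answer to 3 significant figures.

k = Gd⁴/(8D³N_a) = (75.8×10³)(4.9⁴)/(8·28.0³·17) = 14.637 N/mm
U = ½kδ² = 0.5 × 14.637 × 77.9² = 44410 N·mm = 44.41 J

44.4 J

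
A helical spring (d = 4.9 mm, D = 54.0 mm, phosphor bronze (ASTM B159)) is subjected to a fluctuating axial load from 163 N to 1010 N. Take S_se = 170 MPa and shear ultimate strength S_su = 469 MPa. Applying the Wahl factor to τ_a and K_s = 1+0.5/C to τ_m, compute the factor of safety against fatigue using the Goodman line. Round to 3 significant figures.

0.207

C = D/d = 54.0/4.9 = 11.0204; K_W = (4C−1)/(4C−4)+0.615/C = 1.1307; K_s = 1+0.5/C = 1.0454
F_a = (F_max−F_min)/2 = 423.5 N; F_m = (F_max+F_min)/2 = 586.5 N
τ_a = K_W·8F_aD/(πd³) = 1.1307 × 494.99 = 559.67 MPa
τ_m = K_s·8F_mD/(πd³) = 1.0454 × 685.51 = 716.61 MPa
Goodman: 1/n_f = τ_a/S_se + τ_m/S_su = 559.67/170 + 716.61/469 = 3.29215 + 1.52796 = 4.8201
n_f = 1/4.8201 = 0.2075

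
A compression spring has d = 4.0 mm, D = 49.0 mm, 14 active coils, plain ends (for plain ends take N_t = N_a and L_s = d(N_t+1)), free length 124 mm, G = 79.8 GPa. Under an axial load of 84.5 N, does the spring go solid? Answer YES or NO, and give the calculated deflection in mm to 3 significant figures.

NO, δ = 54.5 mm

k = Gd⁴/(8D³N_a) = (79.8×10³)(4.0⁴)/(8·49.0³·14) = 1.5504 N/mm
N_t = 14; L_s = 4.0·15 = 60 mm; δ_solid = L₀ − L_s = 124 − 60 = 64 mm
δ = F/k = 84.5/1.5504 = 54.503 mm
δ < δ_solid → spring does not go solid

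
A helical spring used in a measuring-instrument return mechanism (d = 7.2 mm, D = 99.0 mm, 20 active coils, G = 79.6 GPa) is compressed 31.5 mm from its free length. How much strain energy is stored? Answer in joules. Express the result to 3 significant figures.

k = Gd⁴/(8D³N_a) = (79.6×10³)(7.2⁴)/(8·99.0³·20) = 1.3779 N/mm
U = ½kδ² = 0.5 × 1.3779 × 31.5² = 683.61 N·mm = 0.68361 J

0.684 J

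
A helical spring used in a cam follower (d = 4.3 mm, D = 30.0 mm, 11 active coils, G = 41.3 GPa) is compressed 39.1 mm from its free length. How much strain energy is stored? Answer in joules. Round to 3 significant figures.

k = Gd⁴/(8D³N_a) = (41.3×10³)(4.3⁴)/(8·30.0³·11) = 5.9426 N/mm
U = ½kδ² = 0.5 × 5.9426 × 39.1² = 4542.6 N·mm = 4.5426 J

4.54 J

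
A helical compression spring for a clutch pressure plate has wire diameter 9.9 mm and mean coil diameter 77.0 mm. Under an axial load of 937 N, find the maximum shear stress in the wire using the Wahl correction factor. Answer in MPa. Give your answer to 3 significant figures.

Spring index C = D/d = 77.0/9.9 = 7.7778
K_W = (4C−1)/(4C−4) + 0.615/C = 30.111/27.111 + 0.0791 = 1.1897
τ₀ = 8FD/(πd³) = 8·937·77.0/(π·9.9³) = 577192/3048.3 = 189.35 MPa
τ_max = K·τ₀ = 1.1897 × 189.35 = 225.27 MPa

225 MPa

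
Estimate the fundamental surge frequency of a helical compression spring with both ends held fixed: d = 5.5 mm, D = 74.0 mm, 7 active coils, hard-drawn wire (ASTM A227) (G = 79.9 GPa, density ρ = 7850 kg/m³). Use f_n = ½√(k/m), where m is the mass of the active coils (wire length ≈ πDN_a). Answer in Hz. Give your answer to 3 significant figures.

51.5 Hz

k = Gd⁴/(8D³N_a) = (79.9×10³)(5.5⁴)/(8·74.0³·7) = 3.2219 N/mm = 3221.9 N/m
Wire length L = πDN_a = π·74.0·7 = 1627.3 mm
m = ρ·(πd²/4)·L = 7850 × 23.758×10⁻⁶ m² × 1.6273 m = 0.3035 kg
f_n = ½√(k/m) = 0.5·√(3221.9/0.3035) = 0.5·√(10616) = 51.516 Hz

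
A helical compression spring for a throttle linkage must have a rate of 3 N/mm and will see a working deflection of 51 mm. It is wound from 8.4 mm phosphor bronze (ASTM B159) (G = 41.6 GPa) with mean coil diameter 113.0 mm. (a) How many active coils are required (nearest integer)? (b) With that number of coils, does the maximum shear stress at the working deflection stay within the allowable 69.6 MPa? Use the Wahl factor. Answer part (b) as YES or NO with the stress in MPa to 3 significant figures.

(a) 6 coils; (b) NO, τ_max = 81.9 MPa

N_a = Gd⁴/(8D³k) = (41.6×10³)(8.4⁴)/(8·113.0³·3) = 5.981 → N_a = 6
Actual rate k = Gd⁴/(8D³·6) = 2.9904 N/mm
Working load F = kδ = 2.9904·51 = 152.51 N
C = 113.0/8.4 = 13.4524; K_W = (4C−1)/(4C−4)+0.615/C = 1.1059
τ_max = K_W·8FD/(πd³) = 1.1059·74.043 = 81.888 MPa
τ_max > 69.6 MPa → exceeds allowable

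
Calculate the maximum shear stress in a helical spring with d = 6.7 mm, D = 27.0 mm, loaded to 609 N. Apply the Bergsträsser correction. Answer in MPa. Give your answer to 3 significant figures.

Spring index C = D/d = 27.0/6.7 = 4.0299
K_B = (4C+2)/(4C−3) = 18.119/13.119 = 1.3811
τ₀ = 8FD/(πd³) = 8·609·27.0/(π·6.7³) = 131544/944.87 = 139.22 MPa
τ_max = K·τ₀ = 1.3811 × 139.22 = 192.28 MPa

192 MPa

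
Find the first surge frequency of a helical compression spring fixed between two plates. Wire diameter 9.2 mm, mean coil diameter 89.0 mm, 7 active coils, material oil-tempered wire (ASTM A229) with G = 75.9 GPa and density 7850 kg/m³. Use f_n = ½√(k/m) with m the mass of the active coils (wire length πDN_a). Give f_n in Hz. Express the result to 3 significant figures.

58.1 Hz

k = Gd⁴/(8D³N_a) = (75.9×10³)(9.2⁴)/(8·89.0³·7) = 13.773 N/mm = 13773 N/m
Wire length L = πDN_a = π·89.0·7 = 1957.2 mm
m = ρ·(πd²/4)·L = 7850 × 66.476×10⁻⁶ m² × 1.9572 m = 1.0213 kg
f_n = ½√(k/m) = 0.5·√(13773/1.0213) = 0.5·√(13485) = 58.063 Hz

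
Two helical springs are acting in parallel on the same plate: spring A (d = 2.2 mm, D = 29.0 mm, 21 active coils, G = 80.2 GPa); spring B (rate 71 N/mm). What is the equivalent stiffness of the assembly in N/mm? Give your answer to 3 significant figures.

71.5 N/mm

k_A = Gd⁴/(8D³N_a) = (80.2×10³)(2.2⁴)/(8·29.0³·21) = 0.45852 N/mm
Parallel: k_eq = 0.45852 + 71 = 71.459 N/mm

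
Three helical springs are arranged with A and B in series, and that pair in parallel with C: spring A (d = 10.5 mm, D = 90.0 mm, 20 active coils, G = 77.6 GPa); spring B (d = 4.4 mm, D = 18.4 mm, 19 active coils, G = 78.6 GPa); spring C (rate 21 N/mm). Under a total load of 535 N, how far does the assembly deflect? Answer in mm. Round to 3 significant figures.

k_A = Gd⁴/(8D³N_a) = (77.6×10³)(10.5⁴)/(8·90.0³·20) = 8.0867 N/mm
k_B = Gd⁴/(8D³N_a) = (78.6×10³)(4.4⁴)/(8·18.4³·19) = 31.113 N/mm
Springs A,B series: k_AB = 1/(1/8.0867+1/31.113) = 6.4184 N/mm; parallel with C: k_eq = 6.4184+21 = 27.418 N/mm
δ = F/k_eq = 535/27.418 = 19.512 mm

19.5 mm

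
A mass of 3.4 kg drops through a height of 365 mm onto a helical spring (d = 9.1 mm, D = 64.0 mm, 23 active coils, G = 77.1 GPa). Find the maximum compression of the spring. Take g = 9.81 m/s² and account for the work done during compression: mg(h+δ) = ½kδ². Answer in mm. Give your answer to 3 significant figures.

50.3 mm

k = Gd⁴/(8D³N_a) = (77.1×10³)(9.1⁴)/(8·64.0³·23) = 10.961 N/mm
W = mg = 3.4 × 9.81 = 33.354 N
½kδ² − Wδ − Wh = 0 → δ = (W + √(W² + 2kWh))/k
δ = (33.354 + √(1112.5 + 266890))/10.961 = (33.354 + 517.69)/10.961 = 50.272 mm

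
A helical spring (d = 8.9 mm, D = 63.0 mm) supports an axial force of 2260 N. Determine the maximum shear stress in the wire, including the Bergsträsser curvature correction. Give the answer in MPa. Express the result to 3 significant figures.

Spring index C = D/d = 63.0/8.9 = 7.0787
K_B = (4C+2)/(4C−3) = 30.315/25.315 = 1.1975
τ₀ = 8FD/(πd³) = 8·2260·63.0/(π·8.9³) = 1.13904e+06/2214.7 = 514.3 MPa
τ_max = K·τ₀ = 1.1975 × 514.3 = 615.89 MPa

616 MPa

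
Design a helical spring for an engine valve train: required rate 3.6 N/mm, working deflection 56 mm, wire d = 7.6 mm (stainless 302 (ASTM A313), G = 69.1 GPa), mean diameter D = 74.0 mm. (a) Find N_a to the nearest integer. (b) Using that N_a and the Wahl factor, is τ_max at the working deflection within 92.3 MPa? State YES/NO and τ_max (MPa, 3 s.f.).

(a) 20 coils; (b) NO, τ_max = 98.2 MPa

N_a = Gd⁴/(8D³k) = (69.1×10³)(7.6⁴)/(8·74.0³·3.6) = 19.75 → N_a = 20
Actual rate k = Gd⁴/(8D³·20) = 3.5556 N/mm
Working load F = kδ = 3.5556·56 = 199.12 N
C = 74.0/7.6 = 9.7368; K_W = (4C−1)/(4C−4)+0.615/C = 1.1490
τ_max = K_W·8FD/(πd³) = 1.1490·85.474 = 98.211 MPa
τ_max > 92.3 MPa → exceeds allowable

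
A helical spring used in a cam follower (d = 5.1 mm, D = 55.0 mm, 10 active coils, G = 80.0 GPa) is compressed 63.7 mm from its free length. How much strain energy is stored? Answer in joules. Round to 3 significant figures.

8.25 J

k = Gd⁴/(8D³N_a) = (80.0×10³)(5.1⁴)/(8·55.0³·10) = 4.0662 N/mm
U = ½kδ² = 0.5 × 4.0662 × 63.7² = 8249.8 N·mm = 8.2498 J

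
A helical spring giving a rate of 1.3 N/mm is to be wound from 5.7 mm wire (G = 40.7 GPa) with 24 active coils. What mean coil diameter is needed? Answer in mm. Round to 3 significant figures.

D = (Gd⁴/(8N_a·k))^(1/3) = (40.7×10³·5.7⁴/(8·24·1.3))^(1/3)
  = (172127)^(1/3) = 55.6267 mm

55.6 mm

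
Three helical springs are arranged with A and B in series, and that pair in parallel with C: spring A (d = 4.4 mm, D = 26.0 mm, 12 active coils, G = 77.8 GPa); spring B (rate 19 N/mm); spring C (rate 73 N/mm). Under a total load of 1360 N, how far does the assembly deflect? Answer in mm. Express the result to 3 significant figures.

k_A = Gd⁴/(8D³N_a) = (77.8×10³)(4.4⁴)/(8·26.0³·12) = 17.282 N/mm
Springs A,B series: k_AB = 1/(1/17.282+1/19) = 9.0502 N/mm; parallel with C: k_eq = 9.0502+73 = 82.05 N/mm
δ = F/k_eq = 1360/82.05 = 16.575 mm

16.6 mm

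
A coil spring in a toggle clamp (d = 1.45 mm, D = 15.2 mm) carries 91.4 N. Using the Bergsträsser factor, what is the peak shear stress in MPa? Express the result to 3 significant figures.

Spring index C = D/d = 15.2/1.45 = 10.4828
K_B = (4C+2)/(4C−3) = 43.931/38.931 = 1.1284
τ₀ = 8FD/(πd³) = 8·91.4·15.2/(π·1.45³) = 11114.2/9.5775 = 1160.4 MPa
τ_max = K·τ₀ = 1.1284 × 1160.4 = 1309.5 MPa

1310 MPa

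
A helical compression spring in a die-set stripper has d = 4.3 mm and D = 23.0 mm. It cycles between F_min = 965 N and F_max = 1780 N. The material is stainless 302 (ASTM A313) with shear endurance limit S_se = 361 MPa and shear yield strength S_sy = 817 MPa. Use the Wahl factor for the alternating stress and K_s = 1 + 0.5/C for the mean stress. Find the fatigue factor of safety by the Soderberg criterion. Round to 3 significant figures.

C = D/d = 23.0/4.3 = 5.3488; K_W = (4C−1)/(4C−4)+0.615/C = 1.2874; K_s = 1+0.5/C = 1.0935
F_a = (F_max−F_min)/2 = 407.5 N; F_m = (F_max+F_min)/2 = 1372.5 N
τ_a = K_W·8F_aD/(πd³) = 1.2874 × 300.19 = 386.47 MPa
τ_m = K_s·8F_mD/(πd³) = 1.0935 × 1011.1 = 1105.6 MPa
Soderberg: 1/n_f = τ_a/S_se + τ_m/S_sy = 386.47/361 + 1105.6/817 = 1.07056 + 1.35320 = 2.4238
n_f = 1/2.4238 = 0.4126

0.413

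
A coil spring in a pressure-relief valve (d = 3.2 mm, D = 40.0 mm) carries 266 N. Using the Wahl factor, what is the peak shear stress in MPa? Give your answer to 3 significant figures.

Spring index C = D/d = 40.0/3.2 = 12.5000
K_W = (4C−1)/(4C−4) + 0.615/C = 49.000/46.000 + 0.0492 = 1.1144
τ₀ = 8FD/(πd³) = 8·266·40.0/(π·3.2³) = 85120/102.94 = 826.86 MPa
τ_max = K·τ₀ = 1.1144 × 826.86 = 921.47 MPa

921 MPa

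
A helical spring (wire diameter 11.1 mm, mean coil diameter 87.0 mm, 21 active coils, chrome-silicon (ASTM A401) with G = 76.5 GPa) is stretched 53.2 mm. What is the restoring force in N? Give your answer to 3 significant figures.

558 N

k = Gd⁴/(8D³N_a) = (76.5×10³)(11.1⁴)/(8·87.0³·21) = 10.498 N/mm
F = k·δ = 10.498 × 53.2 = 558.47 N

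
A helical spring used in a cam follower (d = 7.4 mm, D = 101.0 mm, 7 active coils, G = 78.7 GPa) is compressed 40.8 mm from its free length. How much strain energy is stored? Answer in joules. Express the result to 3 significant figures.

k = Gd⁴/(8D³N_a) = (78.7×10³)(7.4⁴)/(8·101.0³·7) = 4.0902 N/mm
U = ½kδ² = 0.5 × 4.0902 × 40.8² = 3404.4 N·mm = 3.4044 J

3.40 J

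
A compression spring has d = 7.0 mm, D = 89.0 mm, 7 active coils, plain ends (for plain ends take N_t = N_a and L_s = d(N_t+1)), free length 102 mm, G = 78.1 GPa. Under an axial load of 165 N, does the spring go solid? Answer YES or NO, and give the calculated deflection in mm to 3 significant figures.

NO, δ = 34.7 mm

k = Gd⁴/(8D³N_a) = (78.1×10³)(7.0⁴)/(8·89.0³·7) = 4.7499 N/mm
N_t = 7; L_s = 7.0·8 = 56 mm; δ_solid = L₀ − L_s = 102 − 56 = 46 mm
δ = F/k = 165/4.7499 = 34.738 mm
δ < δ_solid → spring does not go solid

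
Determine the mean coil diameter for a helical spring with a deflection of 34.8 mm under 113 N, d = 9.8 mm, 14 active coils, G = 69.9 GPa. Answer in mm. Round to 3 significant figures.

121 mm

Required rate k = F/δ = 113/34.8 = 3.2471 N/mm
D = (Gd⁴/(8N_a·k))^(1/3) = (69.9×10³·9.8⁴/(8·14·3.2471))^(1/3)
  = (1.77282e+06)^(1/3) = 121.0286 mm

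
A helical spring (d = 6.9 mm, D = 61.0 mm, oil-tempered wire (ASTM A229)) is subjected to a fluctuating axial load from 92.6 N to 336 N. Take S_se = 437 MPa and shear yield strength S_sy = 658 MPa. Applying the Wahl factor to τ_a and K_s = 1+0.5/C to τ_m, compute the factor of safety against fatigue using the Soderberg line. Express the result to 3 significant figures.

3.16

C = D/d = 61.0/6.9 = 8.8406; K_W = (4C−1)/(4C−4)+0.615/C = 1.1652; K_s = 1+0.5/C = 1.0566
F_a = (F_max−F_min)/2 = 121.7 N; F_m = (F_max+F_min)/2 = 214.3 N
τ_a = K_W·8F_aD/(πd³) = 1.1652 × 57.546 = 67.054 MPa
τ_m = K_s·8F_mD/(πd³) = 1.0566 × 101.33 = 107.06 MPa
Soderberg: 1/n_f = τ_a/S_se + τ_m/S_sy = 67.054/437 + 107.06/658 = 0.15344 + 0.16271 = 0.31615
n_f = 1/0.31615 = 3.163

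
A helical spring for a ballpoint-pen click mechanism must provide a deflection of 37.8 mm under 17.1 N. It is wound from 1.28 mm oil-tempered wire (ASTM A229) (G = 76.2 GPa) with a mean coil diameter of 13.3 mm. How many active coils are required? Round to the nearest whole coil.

24

Required rate k = F/δ = 17.1/37.8 = 0.45238 N/mm
N_a = Gd⁴/(8D³k) = (76.2×10³ × 1.28⁴)/(8 × 13.3³ × 0.45238)
    = 204548 / 8514.31 = 24.02 → 24 coils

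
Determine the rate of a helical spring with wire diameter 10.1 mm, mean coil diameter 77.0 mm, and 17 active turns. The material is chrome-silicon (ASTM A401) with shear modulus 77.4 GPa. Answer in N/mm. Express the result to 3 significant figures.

k = Gd⁴/(8D³N_a) = (77.4×10³ × 10.1⁴) / (8 × 77.0³ × 17)
  = 8.05428e+08 / 6.20885e+07 = 12.972 N/mm

13.0 N/mm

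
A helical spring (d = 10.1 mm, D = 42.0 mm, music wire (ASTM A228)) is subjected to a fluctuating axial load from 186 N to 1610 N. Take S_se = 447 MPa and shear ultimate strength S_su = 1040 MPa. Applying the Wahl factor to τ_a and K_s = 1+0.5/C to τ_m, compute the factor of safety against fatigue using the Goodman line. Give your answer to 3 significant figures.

C = D/d = 42.0/10.1 = 4.1584; K_W = (4C−1)/(4C−4)+0.615/C = 1.3854; K_s = 1+0.5/C = 1.1202
F_a = (F_max−F_min)/2 = 712 N; F_m = (F_max+F_min)/2 = 898 N
τ_a = K_W·8F_aD/(πd³) = 1.3854 × 73.91 = 102.39 MPa
τ_m = K_s·8F_mD/(πd³) = 1.1202 × 93.218 = 104.43 MPa
Goodman: 1/n_f = τ_a/S_se + τ_m/S_su = 102.39/447 + 104.43/1040 = 0.22906 + 0.10041 = 0.32948
n_f = 1/0.32948 = 3.035

3.04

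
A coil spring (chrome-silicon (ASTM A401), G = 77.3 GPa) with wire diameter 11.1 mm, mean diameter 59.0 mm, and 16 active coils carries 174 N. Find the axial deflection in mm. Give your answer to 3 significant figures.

k = Gd⁴/(8D³N_a) = (77.3×10³)(11.1⁴)/(8·59.0³·16) = 44.638 N/mm
δ = F/k = 174 / 44.638 = 3.898 mm

3.90 mm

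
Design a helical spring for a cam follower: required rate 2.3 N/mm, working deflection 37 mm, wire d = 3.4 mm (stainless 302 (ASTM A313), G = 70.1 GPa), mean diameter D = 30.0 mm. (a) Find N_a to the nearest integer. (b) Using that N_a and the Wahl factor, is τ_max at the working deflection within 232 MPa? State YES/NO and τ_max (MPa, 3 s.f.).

N_a = Gd⁴/(8D³k) = (70.1×10³)(3.4⁴)/(8·30.0³·2.3) = 18.86 → N_a = 19
Actual rate k = Gd⁴/(8D³·19) = 2.2826 N/mm
Working load F = kδ = 2.2826·37 = 84.456 N
C = 30.0/3.4 = 8.8235; K_W = (4C−1)/(4C−4)+0.615/C = 1.1656
τ_max = K_W·8FD/(πd³) = 1.1656·164.15 = 191.33 MPa
τ_max ≤ 232 MPa → acceptable

(a) 19 coils; (b) YES, τ_max = 191 MPa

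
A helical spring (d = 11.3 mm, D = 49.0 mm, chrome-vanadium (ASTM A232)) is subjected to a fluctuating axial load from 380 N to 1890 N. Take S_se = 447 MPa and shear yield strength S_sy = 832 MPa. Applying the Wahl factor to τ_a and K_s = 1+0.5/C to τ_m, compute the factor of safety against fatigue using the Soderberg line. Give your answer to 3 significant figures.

3.02

C = D/d = 49.0/11.3 = 4.3363; K_W = (4C−1)/(4C−4)+0.615/C = 1.3666; K_s = 1+0.5/C = 1.1153
F_a = (F_max−F_min)/2 = 755 N; F_m = (F_max+F_min)/2 = 1135 N
τ_a = K_W·8F_aD/(πd³) = 1.3666 × 65.29 = 89.227 MPa
τ_m = K_s·8F_mD/(πd³) = 1.1153 × 98.151 = 109.47 MPa
Soderberg: 1/n_f = τ_a/S_se + τ_m/S_sy = 89.227/447 + 109.47/832 = 0.19961 + 0.13157 = 0.33119
n_f = 1/0.33119 = 3.019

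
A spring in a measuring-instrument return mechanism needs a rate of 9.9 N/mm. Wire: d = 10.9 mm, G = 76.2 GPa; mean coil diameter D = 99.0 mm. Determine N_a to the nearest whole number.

14

N_a = Gd⁴/(8D³k) = (76.2×10³ × 10.9⁴)/(8 × 99.0³ × 9.9)
    = 1.07563e+09 / 7.68477e+07 = 14 → 14 coils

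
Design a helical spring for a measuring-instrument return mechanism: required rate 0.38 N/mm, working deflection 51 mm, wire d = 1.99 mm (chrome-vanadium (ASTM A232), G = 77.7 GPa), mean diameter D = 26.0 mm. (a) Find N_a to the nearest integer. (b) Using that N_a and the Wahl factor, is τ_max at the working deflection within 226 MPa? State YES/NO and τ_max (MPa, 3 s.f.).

N_a = Gd⁴/(8D³k) = (77.7×10³)(1.99⁴)/(8·26.0³·0.38) = 22.81 → N_a = 23
Actual rate k = Gd⁴/(8D³·23) = 0.37679 N/mm
Working load F = kδ = 0.37679·51 = 19.216 N
C = 26.0/1.99 = 13.0653; K_W = (4C−1)/(4C−4)+0.615/C = 1.1092
τ_max = K_W·8FD/(πd³) = 1.1092·161.44 = 179.08 MPa
τ_max ≤ 226 MPa → acceptable

(a) 23 coils; (b) YES, τ_max = 179 MPa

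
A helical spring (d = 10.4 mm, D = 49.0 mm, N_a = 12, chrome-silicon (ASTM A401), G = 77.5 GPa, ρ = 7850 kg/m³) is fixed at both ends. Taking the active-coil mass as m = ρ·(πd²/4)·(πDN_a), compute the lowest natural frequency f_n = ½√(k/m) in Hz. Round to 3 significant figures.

k = Gd⁴/(8D³N_a) = (77.5×10³)(10.4⁴)/(8·49.0³·12) = 80.274 N/mm = 80274 N/m
Wire length L = πDN_a = π·49.0·12 = 1847.3 mm
m = ρ·(πd²/4)·L = 7850 × 84.949×10⁻⁶ m² × 1.8473 m = 1.2318 kg
f_n = ½√(k/m) = 0.5·√(80274/1.2318) = 0.5·√(65166) = 127.64 Hz

128 Hz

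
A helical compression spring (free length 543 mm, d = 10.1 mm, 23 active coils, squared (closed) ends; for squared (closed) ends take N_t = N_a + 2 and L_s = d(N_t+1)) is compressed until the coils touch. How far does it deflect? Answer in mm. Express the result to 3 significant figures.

280 mm

N_t = 25; L_s = 10.1·26 = 262.6 mm
δ_solid = L₀ − L_s = 543 − 262.6 = 280.4 mm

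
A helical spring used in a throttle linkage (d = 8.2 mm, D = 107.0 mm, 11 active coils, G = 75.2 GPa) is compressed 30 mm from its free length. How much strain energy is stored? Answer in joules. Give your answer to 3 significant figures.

1.42 J

k = Gd⁴/(8D³N_a) = (75.2×10³)(8.2⁴)/(8·107.0³·11) = 3.1538 N/mm
U = ½kδ² = 0.5 × 3.1538 × 30² = 1419.2 N·mm = 1.4192 J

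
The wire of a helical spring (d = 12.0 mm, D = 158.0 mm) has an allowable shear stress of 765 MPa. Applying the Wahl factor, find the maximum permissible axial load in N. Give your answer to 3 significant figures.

2960 N

C = D/d = 158.0/12.0 = 13.1667
K_W = (4C−1)/(4C−4) + 0.615/C = 51.667/48.667 + 0.0467 = 1.1084
τ_max = K·8FD/(πd³) → F_max = τ_allow·πd³/(8DK)
F_max = 765·π·12.0³/(8·158.0·1.1084) = 4.1529e+06/1401 = 2964.4 N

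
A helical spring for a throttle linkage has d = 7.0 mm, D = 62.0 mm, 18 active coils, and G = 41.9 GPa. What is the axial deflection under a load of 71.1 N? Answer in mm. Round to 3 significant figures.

24.3 mm

k = Gd⁴/(8D³N_a) = (41.9×10³)(7.0⁴)/(8·62.0³·18) = 2.9314 N/mm
δ = F/k = 71.1 / 2.9314 = 24.255 mm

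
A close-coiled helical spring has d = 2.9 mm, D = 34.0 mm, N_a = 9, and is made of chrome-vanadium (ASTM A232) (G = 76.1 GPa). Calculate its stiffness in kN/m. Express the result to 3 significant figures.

k = Gd⁴/(8D³N_a) = (76.1×10³ × 2.9⁴) / (8 × 34.0³ × 9)
  = 5.38241e+06 / 2.82989e+06 = 1.902 N/mm

1.90 kN/m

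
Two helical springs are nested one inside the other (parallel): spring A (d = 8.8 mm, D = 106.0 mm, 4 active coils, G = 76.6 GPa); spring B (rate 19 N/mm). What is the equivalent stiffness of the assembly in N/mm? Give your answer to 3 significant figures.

31.1 N/mm

k_A = Gd⁴/(8D³N_a) = (76.6×10³)(8.8⁴)/(8·106.0³·4) = 12.053 N/mm
Parallel: k_eq = 12.053 + 19 = 31.053 N/mm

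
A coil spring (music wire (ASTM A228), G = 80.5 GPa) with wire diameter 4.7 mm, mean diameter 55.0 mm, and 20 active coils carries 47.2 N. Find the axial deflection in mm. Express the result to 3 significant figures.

32.0 mm

k = Gd⁴/(8D³N_a) = (80.5×10³)(4.7⁴)/(8·55.0³·20) = 1.4756 N/mm
δ = F/k = 47.2 / 1.4756 = 31.986 mm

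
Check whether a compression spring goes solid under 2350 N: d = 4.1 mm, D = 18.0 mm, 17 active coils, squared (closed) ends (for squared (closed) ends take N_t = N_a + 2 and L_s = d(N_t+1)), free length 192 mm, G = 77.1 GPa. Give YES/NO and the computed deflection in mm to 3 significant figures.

NO, δ = 85.6 mm

k = Gd⁴/(8D³N_a) = (77.1×10³)(4.1⁴)/(8·18.0³·17) = 27.468 N/mm
N_t = 19; L_s = 4.1·20 = 82 mm; δ_solid = L₀ − L_s = 192 − 82 = 110 mm
δ = F/k = 2350/27.468 = 85.553 mm
δ < δ_solid → spring does not go solid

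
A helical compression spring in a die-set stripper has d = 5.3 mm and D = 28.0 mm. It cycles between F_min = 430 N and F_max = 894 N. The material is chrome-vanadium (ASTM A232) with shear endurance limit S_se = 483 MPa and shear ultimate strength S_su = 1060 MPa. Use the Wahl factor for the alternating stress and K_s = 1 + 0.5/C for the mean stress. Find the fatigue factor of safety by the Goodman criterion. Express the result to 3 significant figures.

1.60

C = D/d = 28.0/5.3 = 5.2830; K_W = (4C−1)/(4C−4)+0.615/C = 1.2915; K_s = 1+0.5/C = 1.0946
F_a = (F_max−F_min)/2 = 232 N; F_m = (F_max+F_min)/2 = 662 N
τ_a = K_W·8F_aD/(πd³) = 1.2915 × 111.11 = 143.5 MPa
τ_m = K_s·8F_mD/(πd³) = 1.0946 × 317.05 = 347.06 MPa
Goodman: 1/n_f = τ_a/S_se + τ_m/S_su = 143.5/483 + 347.06/1060 = 0.29711 + 0.32741 = 0.62452
n_f = 1/0.62452 = 1.601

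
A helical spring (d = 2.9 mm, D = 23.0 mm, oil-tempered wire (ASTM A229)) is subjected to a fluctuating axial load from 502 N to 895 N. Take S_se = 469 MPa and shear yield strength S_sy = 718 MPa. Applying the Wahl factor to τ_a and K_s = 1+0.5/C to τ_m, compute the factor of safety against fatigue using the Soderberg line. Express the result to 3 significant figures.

0.272

C = D/d = 23.0/2.9 = 7.9310; K_W = (4C−1)/(4C−4)+0.615/C = 1.1858; K_s = 1+0.5/C = 1.0630
F_a = (F_max−F_min)/2 = 196.5 N; F_m = (F_max+F_min)/2 = 698.5 N
τ_a = K_W·8F_aD/(πd³) = 1.1858 × 471.89 = 559.54 MPa
τ_m = K_s·8F_mD/(πd³) = 1.0630 × 1677.4 = 1783.2 MPa
Soderberg: 1/n_f = τ_a/S_se + τ_m/S_sy = 559.54/469 + 1783.2/718 = 1.19305 + 2.48352 = 3.6766
n_f = 1/3.6766 = 0.272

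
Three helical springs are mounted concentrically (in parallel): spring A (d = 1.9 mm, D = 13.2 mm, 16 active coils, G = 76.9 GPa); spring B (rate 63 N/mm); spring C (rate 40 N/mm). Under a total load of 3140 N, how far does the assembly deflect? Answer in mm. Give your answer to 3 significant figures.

29.5 mm

k_A = Gd⁴/(8D³N_a) = (76.9×10³)(1.9⁴)/(8·13.2³·16) = 3.4042 N/mm
Parallel: k_eq = 3.4042 + 63 + 40 = 106.4 N/mm
δ = F/k_eq = 3140/106.4 = 29.51 mm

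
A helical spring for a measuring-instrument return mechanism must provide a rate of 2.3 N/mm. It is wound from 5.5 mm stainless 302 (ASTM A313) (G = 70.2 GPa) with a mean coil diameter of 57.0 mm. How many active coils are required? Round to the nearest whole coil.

19

N_a = Gd⁴/(8D³k) = (70.2×10³ × 5.5⁴)/(8 × 57.0³ × 2.3)
    = 6.42374e+07 / 3.40755e+06 = 18.85 → 19 coils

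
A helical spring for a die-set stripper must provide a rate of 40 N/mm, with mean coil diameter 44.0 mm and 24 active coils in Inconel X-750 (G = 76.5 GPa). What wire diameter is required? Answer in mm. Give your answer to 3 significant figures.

9.62 mm

d = (8D³N_a·k / G)^(1/4) = (8·44.0³·24·40 / (76.5×10³))^0.25
  = (8551.8)^0.25 = 9.6164 mm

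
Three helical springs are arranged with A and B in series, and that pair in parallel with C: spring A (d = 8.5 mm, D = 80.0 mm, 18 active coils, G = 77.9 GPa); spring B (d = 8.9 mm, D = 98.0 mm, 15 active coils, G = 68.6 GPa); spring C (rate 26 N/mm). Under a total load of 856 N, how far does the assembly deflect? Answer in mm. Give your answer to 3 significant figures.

k_A = Gd⁴/(8D³N_a) = (77.9×10³)(8.5⁴)/(8·80.0³·18) = 5.5154 N/mm
k_B = Gd⁴/(8D³N_a) = (68.6×10³)(8.9⁴)/(8·98.0³·15) = 3.8109 N/mm
Springs A,B series: k_AB = 1/(1/5.5154+1/3.8109) = 2.2537 N/mm; parallel with C: k_eq = 2.2537+26 = 28.254 N/mm
δ = F/k_eq = 856/28.254 = 30.297 mm

30.3 mm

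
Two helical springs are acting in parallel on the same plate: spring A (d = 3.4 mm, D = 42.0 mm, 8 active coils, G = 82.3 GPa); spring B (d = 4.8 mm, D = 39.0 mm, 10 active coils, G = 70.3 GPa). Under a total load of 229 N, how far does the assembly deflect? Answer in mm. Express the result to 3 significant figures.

k_A = Gd⁴/(8D³N_a) = (82.3×10³)(3.4⁴)/(8·42.0³·8) = 2.3195 N/mm
k_B = Gd⁴/(8D³N_a) = (70.3×10³)(4.8⁴)/(8·39.0³·10) = 7.8639 N/mm
Parallel: k_eq = 2.3195 + 7.8639 = 10.183 N/mm
δ = F/k_eq = 229/10.183 = 22.488 mm

22.5 mm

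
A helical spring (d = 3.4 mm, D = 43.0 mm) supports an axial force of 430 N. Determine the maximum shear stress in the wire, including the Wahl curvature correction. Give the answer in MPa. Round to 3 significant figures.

Spring index C = D/d = 43.0/3.4 = 12.6471
K_W = (4C−1)/(4C−4) + 0.615/C = 49.588/46.588 + 0.0486 = 1.1130
τ₀ = 8FD/(πd³) = 8·430·43.0/(π·3.4³) = 147920/123.48 = 1198 MPa
τ_max = K·τ₀ = 1.1130 × 1198 = 1333.3 MPa

1330 MPa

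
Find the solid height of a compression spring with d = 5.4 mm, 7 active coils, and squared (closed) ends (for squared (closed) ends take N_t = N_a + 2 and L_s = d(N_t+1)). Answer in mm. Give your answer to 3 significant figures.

54.0 mm

squared (closed) ends: N_t = N_a + 2 = 7 + 2 = 9
L_s = d·(N_t+1) = 5.4 × 10 = 54 mm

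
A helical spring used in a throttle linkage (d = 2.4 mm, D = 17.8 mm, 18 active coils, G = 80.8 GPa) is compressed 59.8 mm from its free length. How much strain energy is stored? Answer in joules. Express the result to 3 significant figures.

5.90 J

k = Gd⁴/(8D³N_a) = (80.8×10³)(2.4⁴)/(8·17.8³·18) = 3.3009 N/mm
U = ½kδ² = 0.5 × 3.3009 × 59.8² = 5902.1 N·mm = 5.9021 J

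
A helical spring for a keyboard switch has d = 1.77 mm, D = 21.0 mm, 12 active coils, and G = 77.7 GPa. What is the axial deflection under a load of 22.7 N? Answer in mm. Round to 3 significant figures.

k = Gd⁴/(8D³N_a) = (77.7×10³)(1.77⁴)/(8·21.0³·12) = 0.8578 N/mm
δ = F/k = 22.7 / 0.8578 = 26.463 mm

26.5 mm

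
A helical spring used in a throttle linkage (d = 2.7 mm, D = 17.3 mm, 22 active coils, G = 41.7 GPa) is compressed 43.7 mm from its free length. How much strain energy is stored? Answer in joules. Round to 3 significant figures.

k = Gd⁴/(8D³N_a) = (41.7×10³)(2.7⁴)/(8·17.3³·22) = 2.4319 N/mm
U = ½kδ² = 0.5 × 2.4319 × 43.7² = 2322.1 N·mm = 2.3221 J

2.32 J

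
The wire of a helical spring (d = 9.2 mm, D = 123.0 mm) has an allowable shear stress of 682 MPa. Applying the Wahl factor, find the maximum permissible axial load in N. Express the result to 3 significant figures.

1530 N

C = D/d = 123.0/9.2 = 13.3696
K_W = (4C−1)/(4C−4) + 0.615/C = 52.478/49.478 + 0.0460 = 1.1066
τ_max = K·8FD/(πd³) → F_max = τ_allow·πd³/(8DK)
F_max = 682·π·9.2³/(8·123.0·1.1066) = 1.6684e+06/1088.9 = 1532.1 N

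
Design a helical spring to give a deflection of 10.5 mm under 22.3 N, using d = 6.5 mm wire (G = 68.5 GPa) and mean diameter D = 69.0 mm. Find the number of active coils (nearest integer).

Required rate k = F/δ = 22.3/10.5 = 2.1238 N/mm
N_a = Gd⁴/(8D³k) = (68.5×10³ × 6.5⁴)/(8 × 69.0³ × 2.1238)
    = 1.22277e+08 / 5.58152e+06 = 21.91 → 22 coils

22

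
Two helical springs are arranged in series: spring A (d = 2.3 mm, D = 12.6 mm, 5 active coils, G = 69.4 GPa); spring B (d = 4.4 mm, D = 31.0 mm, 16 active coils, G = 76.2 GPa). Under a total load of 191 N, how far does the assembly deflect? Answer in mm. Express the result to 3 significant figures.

k_A = Gd⁴/(8D³N_a) = (69.4×10³)(2.3⁴)/(8·12.6³·5) = 24.272 N/mm
k_B = Gd⁴/(8D³N_a) = (76.2×10³)(4.4⁴)/(8·31.0³·16) = 7.4898 N/mm
Series: 1/k_eq = 1/24.272 + 1/7.4898 = 0.17472; k_eq = 5.7236 N/mm
δ = F/k_eq = 191/5.7236 = 33.371 mm

33.4 mm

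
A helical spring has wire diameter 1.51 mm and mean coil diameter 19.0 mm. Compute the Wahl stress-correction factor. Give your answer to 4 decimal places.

1.1136

C = D/d = 19.0/1.51 = 12.5828
K_W = (4C−1)/(4C−4) + 0.615/C = 49.331/46.331 + 0.0489 = 1.1136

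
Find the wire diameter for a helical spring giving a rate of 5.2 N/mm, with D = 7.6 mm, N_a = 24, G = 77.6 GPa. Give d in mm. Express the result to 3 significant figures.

1.54 mm

d = (8D³N_a·k / G)^(1/4) = (8·7.6³·24·5.2 / (77.6×10³))^0.25
  = (5.6479)^0.25 = 1.5416 mm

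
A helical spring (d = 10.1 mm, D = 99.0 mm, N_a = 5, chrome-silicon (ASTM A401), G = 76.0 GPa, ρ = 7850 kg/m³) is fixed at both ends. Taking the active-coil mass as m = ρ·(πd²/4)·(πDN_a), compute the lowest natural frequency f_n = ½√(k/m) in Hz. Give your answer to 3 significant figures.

k = Gd⁴/(8D³N_a) = (76.0×10³)(10.1⁴)/(8·99.0³·5) = 20.377 N/mm = 20377 N/m
Wire length L = πDN_a = π·99.0·5 = 1555.1 mm
m = ρ·(πd²/4)·L = 7850 × 80.118×10⁻⁶ m² × 1.5551 m = 0.97804 kg
f_n = ½√(k/m) = 0.5·√(20377/0.97804) = 0.5·√(20834) = 72.17 Hz

72.2 Hz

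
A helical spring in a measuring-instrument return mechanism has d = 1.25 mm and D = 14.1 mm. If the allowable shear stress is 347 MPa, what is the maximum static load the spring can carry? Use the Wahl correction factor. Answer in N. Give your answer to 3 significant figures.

16.7 N

C = D/d = 14.1/1.25 = 11.2800
K_W = (4C−1)/(4C−4) + 0.615/C = 44.120/41.120 + 0.0545 = 1.1275
τ_max = K·8FD/(πd³) → F_max = τ_allow·πd³/(8DK)
F_max = 347·π·1.25³/(8·14.1·1.1275) = 2129.2/127.18 = 16.741 N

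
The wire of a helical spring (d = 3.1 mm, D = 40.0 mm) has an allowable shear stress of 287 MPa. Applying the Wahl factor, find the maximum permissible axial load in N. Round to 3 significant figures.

75.6 N

C = D/d = 40.0/3.1 = 12.9032
K_W = (4C−1)/(4C−4) + 0.615/C = 50.613/47.613 + 0.0477 = 1.1107
τ_max = K·8FD/(πd³) → F_max = τ_allow·πd³/(8DK)
F_max = 287·π·3.1³/(8·40.0·1.1107) = 26861/355.41 = 75.576 N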